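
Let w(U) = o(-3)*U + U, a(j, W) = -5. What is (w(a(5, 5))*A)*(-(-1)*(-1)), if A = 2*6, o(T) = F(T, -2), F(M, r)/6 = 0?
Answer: 60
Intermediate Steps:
F(M, r) = 0 (F(M, r) = 6*0 = 0)
o(T) = 0
w(U) = U (w(U) = 0*U + U = 0 + U = U)
A = 12
(w(a(5, 5))*A)*(-(-1)*(-1)) = (-5*12)*(-(-1)*(-1)) = -(-60) = -60*(-1) = 60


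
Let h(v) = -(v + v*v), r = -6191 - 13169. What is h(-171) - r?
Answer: -9710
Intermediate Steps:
r = -19360
h(v) = -v - v² (h(v) = -(v + v²) = -v - v²)
h(-171) - r = -1*(-171)*(1 - 171) - 1*(-19360) = -1*(-171)*(-170) + 19360 = -29070 + 19360 = -9710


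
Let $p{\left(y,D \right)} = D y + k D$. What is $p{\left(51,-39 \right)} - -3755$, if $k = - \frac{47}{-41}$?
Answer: $\frac{70573}{41} \approx 1721.3$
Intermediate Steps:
$k = \frac{47}{41}$ ($k = \left(-47\right) \left(- \frac{1}{41}\right) = \frac{47}{41} \approx 1.1463$)
$p{\left(y,D \right)} = \frac{47 D}{41} + D y$ ($p{\left(y,D \right)} = D y + \frac{47 D}{41} = \frac{47 D}{41} + D y$)
$p{\left(51,-39 \right)} - -3755 = \frac{1}{41} \left(-39\right) \left(47 + 41 \cdot 51\right) - -3755 = \frac{1}{41} \left(-39\right) \left(47 + 2091\right) + 3755 = \frac{1}{41} \left(-39\right) 2138 + 3755 = - \frac{83382}{41} + 3755 = \frac{70573}{41}$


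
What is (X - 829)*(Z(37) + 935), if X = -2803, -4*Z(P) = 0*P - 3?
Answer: -3398644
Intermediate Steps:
Z(P) = 3/4 (Z(P) = -(0*P - 3)/4 = -(0 - 3)/4 = -1/4*(-3) = 3/4)
(X - 829)*(Z(37) + 935) = (-2803 - 829)*(3/4 + 935) = -3632*3743/4 = -3398644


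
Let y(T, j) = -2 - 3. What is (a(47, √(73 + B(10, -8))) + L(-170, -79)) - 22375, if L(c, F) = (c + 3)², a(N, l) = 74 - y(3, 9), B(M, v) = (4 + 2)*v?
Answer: 5593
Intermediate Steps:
B(M, v) = 6*v
y(T, j) = -5
a(N, l) = 79 (a(N, l) = 74 - 1*(-5) = 74 + 5 = 79)
L(c, F) = (3 + c)²
(a(47, √(73 + B(10, -8))) + L(-170, -79)) - 22375 = (79 + (3 - 170)²) - 22375 = (79 + (-167)²) - 22375 = (79 + 27889) - 22375 = 27968 - 22375 = 5593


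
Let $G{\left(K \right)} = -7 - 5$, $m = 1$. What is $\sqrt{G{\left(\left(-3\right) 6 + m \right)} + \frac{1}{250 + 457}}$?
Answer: $\frac{i \sqrt{5997481}}{707} \approx 3.4639 i$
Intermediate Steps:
$G{\left(K \right)} = -12$
$\sqrt{G{\left(\left(-3\right) 6 + m \right)} + \frac{1}{250 + 457}} = \sqrt{-12 + \frac{1}{250 + 457}} = \sqrt{-12 + \frac{1}{707}} = \sqrt{- \frac{8483}{707}} = \frac{i \sqrt{5997481}}{707}$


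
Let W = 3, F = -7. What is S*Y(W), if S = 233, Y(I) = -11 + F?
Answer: -4194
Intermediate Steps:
Y(I) = -18 (Y(I) = -11 - 7 = -18)
S*Y(W) = 233*(-18) = -4194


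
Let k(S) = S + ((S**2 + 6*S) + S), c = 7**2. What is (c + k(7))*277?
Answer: 42658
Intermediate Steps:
c = 49
k(S) = S**2 + 8*S (k(S) = S + (S**2 + 7*S) = S**2 + 8*S)
(c + k(7))*277 = (49 + 7*(8 + 7))*277 = (49 + 7*15)*277 = (49 + 105)*277 = 154*277 = 42658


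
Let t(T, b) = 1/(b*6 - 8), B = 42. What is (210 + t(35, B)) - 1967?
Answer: -428707/244 ≈ -1757.0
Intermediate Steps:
t(T, b) = 1/(-8 + 6*b) (t(T, b) = 1/(6*b - 8) = 1/(-8 + 6*b))
(210 + t(35, B)) - 1967 = (210 + 1/(2*(-4 + 3*42))) - 1967 = (210 + 1/(2*(-4 + 126))) - 1967 = (210 + (1/2)/122) - 1967 = (210 + (1/2)*(1/122)) - 1967 = (210 + 1/244) - 1967 = 51241/244 - 1967 = -428707/244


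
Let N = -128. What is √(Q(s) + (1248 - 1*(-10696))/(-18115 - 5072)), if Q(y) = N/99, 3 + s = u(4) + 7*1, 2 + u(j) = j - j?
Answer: 2*I*√29405181454/255057 ≈ 1.3446*I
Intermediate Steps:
u(j) = -2 (u(j) = -2 + (j - j) = -2 + 0 = -2)
s = 2 (s = -3 + (-2 + 7*1) = -3 + (-2 + 7) = -3 + 5 = 2)
Q(y) = -128/99
√(Q(s) + (1248 - 1*(-10696))/(-18115 - 5072)) = √(-128/99 + (1248 - 1*(-10696))/(-18115 - 5072)) = √(-128/99 + (1248 + 10696)/(-23187)) = √(-128/99 + 11944*(-1/23187)) = √(-128/99 - 11944/23187) = √(-1383464/765171) = 2*I*√29405181454/255057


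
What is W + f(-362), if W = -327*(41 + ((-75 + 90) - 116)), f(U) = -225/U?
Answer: 7102665/362 ≈ 19621.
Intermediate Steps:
W = 19620 (W = -327*(41 + (15 - 116)) = -327*(41 - 101) = -327*(-60) = 19620)
W + f(-362) = 19620 - 225/(-362) = 19620 - 225*(-1/362) = 19620 + 225/362 = 7102665/362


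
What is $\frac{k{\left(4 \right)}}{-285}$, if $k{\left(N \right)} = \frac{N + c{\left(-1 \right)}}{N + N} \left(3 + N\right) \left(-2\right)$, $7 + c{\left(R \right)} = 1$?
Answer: $- \frac{7}{570} \approx -0.012281$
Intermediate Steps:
$c{\left(R \right)} = -6$ ($c{\left(R \right)} = -7 + 1 = -6$)
$k{\left(N \right)} = \frac{\left(-6 + N\right) \left(-6 - 2 N\right)}{2 N}$ ($k{\left(N \right)} = \frac{N - 6}{N + N} \left(3 + N\right) \left(-2\right) = \frac{-6 + N}{2 N} \left(-6 - 2 N\right) = \frac{\left(-6 + N\right) \left(-6 - 2 N\right)}{2 N}$)
$\frac{k{\left(4 \right)}}{-285} = \frac{3 - 4 + \frac{18}{4}}{-285} = \left(3 - 4 + 18 \cdot \frac{1}{4}\right) \left(- \frac{1}{285}\right) = \left(3 - 4 + \frac{9}{2}\right) \left(- \frac{1}{285}\right) = \frac{7}{2} \left(- \frac{1}{285}\right) = - \frac{7}{570}$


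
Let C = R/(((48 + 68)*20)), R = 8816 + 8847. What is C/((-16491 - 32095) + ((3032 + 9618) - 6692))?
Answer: -17663/98896960 ≈ -0.00017860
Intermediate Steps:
R = 17663
C = 17663/2320 (C = 17663/(((48 + 68)*20)) = 17663/((116*20)) = 17663/2320 ≈ 7.6134)
C/((-16491 - 32095) + ((3032 + 9618) - 6692)) = 17663/(2320*((-16491 - 32095) + ((3032 + 9618) - 6692))) = 17663/(2320*(-48586 + (12650 - 6692))) = 17663/(2320*(-48586 + 5958)) = (17663/2320)/(-42628) = (17663/2320)*(-1/42628) = -17663/98896960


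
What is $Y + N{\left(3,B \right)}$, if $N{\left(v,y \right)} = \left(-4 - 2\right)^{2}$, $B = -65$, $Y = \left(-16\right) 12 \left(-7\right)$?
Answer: $1380$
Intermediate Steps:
$Y = 1344$ ($Y = \left(-192\right) \left(-7\right) = 1344$)
$N{\left(v,y \right)} = 36$ ($N{\left(v,y \right)} = \left(-6\right)^{2} = 36$)
$Y + N{\left(3,B \right)} = 1344 + 36 = 1380$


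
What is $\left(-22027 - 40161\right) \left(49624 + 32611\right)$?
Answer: $-5114030180$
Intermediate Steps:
$\left(-22027 - 40161\right) \left(49624 + 32611\right) = \left(-22027 - 40161\right) 82235 = \left(-62188\right) 82235 = -5114030180$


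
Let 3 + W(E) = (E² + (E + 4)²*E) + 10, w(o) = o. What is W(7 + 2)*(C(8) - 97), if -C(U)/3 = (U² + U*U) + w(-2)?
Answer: -764275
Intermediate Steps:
W(E) = 7 + E² + E*(4 + E)² (W(E) = -3 + ((E² + (E + 4)²*E) + 10) = -3 + ((E² + (4 + E)²*E) + 10) = -3 + ((E² + E*(4 + E)²) + 10) = -3 + (10 + E² + E*(4 + E)²) = 7 + E² + E*(4 + E)²)
C(U) = 6 - 6*U² (C(U) = -3*((U² + U*U) - 2) = -3*((U² + U²) - 2) = -3*(2*U² - 2) = -3*(-2 + 2*U²) = 6 - 6*U²)
W(7 + 2)*(C(8) - 97) = (7 + (7 + 2)² + (7 + 2)*(4 + (7 + 2))²)*((6 - 6*8²) - 97) = (7 + 9² + 9*(4 + 9)²)*((6 - 6*64) - 97) = (7 + 81 + 9*13²)*((6 - 384) - 97) = (7 + 81 + 9*169)*(-378 - 97) = (7 + 81 + 1521)*(-475) = 1609*(-475) = -764275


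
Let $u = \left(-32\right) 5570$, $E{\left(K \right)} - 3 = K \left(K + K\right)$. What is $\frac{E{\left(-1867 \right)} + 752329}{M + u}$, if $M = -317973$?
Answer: $- \frac{7723710}{496213} \approx -15.565$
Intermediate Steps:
$E{\left(K \right)} = 3 + 2 K^{2}$ ($E{\left(K \right)} = 3 + K \left(K + K\right) = 3 + K 2 K = 3 + 2 K^{2}$)
$u = -178240$
$\frac{E{\left(-1867 \right)} + 752329}{M + u} = \frac{\left(3 + 2 \left(-1867\right)^{2}\right) + 752329}{-317973 - 178240} = \frac{\left(3 + 2 \cdot 3485689\right) + 752329}{-496213} = \left(\left(3 + 6971378\right) + 752329\right) \left(- \frac{1}{496213}\right) = \left(6971381 + 752329\right) \left(- \frac{1}{496213}\right) = 7723710 \left(- \frac{1}{496213}\right) = - \frac{7723710}{496213}$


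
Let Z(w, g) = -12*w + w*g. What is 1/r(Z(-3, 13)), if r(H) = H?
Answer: -⅓ ≈ -0.33333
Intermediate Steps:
Z(w, g) = -12*w + g*w
1/r(Z(-3, 13)) = 1/(-3*(-12 + 13)) = 1/(-3*1) = 1/(-3) = -⅓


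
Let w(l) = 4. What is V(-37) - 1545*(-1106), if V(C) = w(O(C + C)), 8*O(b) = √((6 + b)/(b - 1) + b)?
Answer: 1708774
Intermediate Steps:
O(b) = √(b + (6 + b)/(-1 + b))/8 (O(b) = √((6 + b)/(b - 1) + b)/8 = √((6 + b)/(-1 + b) + b)/8 = √(b + (6 + b)/(-1 + b))/8)
V(C) = 4
V(-37) - 1545*(-1106) = 4 - 1545*(-1106) = 4 + 1708770 = 1708774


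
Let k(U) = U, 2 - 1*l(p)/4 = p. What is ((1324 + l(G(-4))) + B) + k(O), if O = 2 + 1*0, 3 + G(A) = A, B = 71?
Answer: 1433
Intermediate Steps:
G(A) = -3 + A
l(p) = 8 - 4*p
O = 2 (O = 2 + 0 = 2)
((1324 + l(G(-4))) + B) + k(O) = ((1324 + (8 - 4*(-3 - 4))) + 71) + 2 = ((1324 + (8 - 4*(-7))) + 71) + 2 = ((1324 + (8 + 28)) + 71) + 2 = ((1324 + 36) + 71) + 2 = (1360 + 71) + 2 = 1431 + 2 = 1433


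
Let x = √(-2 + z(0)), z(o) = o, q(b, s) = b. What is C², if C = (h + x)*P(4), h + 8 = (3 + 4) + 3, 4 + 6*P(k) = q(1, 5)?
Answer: ½ + I*√2 ≈ 0.5 + 1.4142*I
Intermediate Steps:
P(k) = -½ (P(k) = -⅔ + (⅙)*1 = -⅔ + ⅙ = -½)
x = I*√2 (x = √(-2 + 0) = √(-2) = I*√2 ≈ 1.4142*I)
h = 2 (h = -8 + ((3 + 4) + 3) = -8 + (7 + 3) = -8 + 10 = 2)
C = -1 - I*√2/2 (C = (2 + I*√2)*(-½) = -1 - I*√2/2 ≈ -1.0 - 0.70711*I)
C² = (-1 - I*√2/2)²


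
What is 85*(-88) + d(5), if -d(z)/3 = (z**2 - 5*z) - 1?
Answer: -7477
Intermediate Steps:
d(z) = 3 - 3*z**2 + 15*z (d(z) = -3*((z**2 - 5*z) - 1) = -3*(-1 + z**2 - 5*z) = 3 - 3*z**2 + 15*z)
85*(-88) + d(5) = 85*(-88) + (3 - 3*5**2 + 15*5) = -7480 + (3 - 3*25 + 75) = -7480 + (3 - 75 + 75) = -7480 + 3 = -7477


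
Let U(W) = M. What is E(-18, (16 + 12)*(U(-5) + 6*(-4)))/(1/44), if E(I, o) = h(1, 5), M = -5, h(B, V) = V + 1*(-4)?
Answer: 44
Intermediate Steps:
h(B, V) = -4 + V (h(B, V) = V - 4 = -4 + V)
U(W) = -5
E(I, o) = 1 (E(I, o) = -4 + 5 = 1)
E(-18, (16 + 12)*(U(-5) + 6*(-4)))/(1/44) = 1/1/44 = 1/(1/44) = 1*44 = 44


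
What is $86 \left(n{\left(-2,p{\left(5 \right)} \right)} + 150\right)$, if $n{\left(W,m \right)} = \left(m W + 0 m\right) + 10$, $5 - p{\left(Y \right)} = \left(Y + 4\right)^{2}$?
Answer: $26832$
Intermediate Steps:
$p{\left(Y \right)} = 5 - \left(4 + Y\right)^{2}$ ($p{\left(Y \right)} = 5 - \left(Y + 4\right)^{2} = 5 - \left(4 + Y\right)^{2}$)
$n{\left(W,m \right)} = 10 + W m$ ($n{\left(W,m \right)} = \left(W m + 0\right) + 10 = W m + 10 = 10 + W m$)
$86 \left(n{\left(-2,p{\left(5 \right)} \right)} + 150\right) = 86 \left(\left(10 - 2 \left(5 - \left(4 + 5\right)^{2}\right)\right) + 150\right) = 86 \left(\left(10 - 2 \left(5 - 9^{2}\right)\right) + 150\right) = 86 \left(\left(10 - 2 \left(5 - 81\right)\right) + 150\right) = 86 \left(\left(10 - -152\right) + 150\right) = 86 \left(\left(10 + 152\right) + 150\right) = 86 \left(162 + 150\right) = 86 \cdot 312 = 26832$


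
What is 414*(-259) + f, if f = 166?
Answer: -107060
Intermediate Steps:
414*(-259) + f = 414*(-259) + 166 = -107226 + 166 = -107060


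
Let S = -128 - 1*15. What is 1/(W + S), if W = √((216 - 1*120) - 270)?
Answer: -143/20623 - I*√174/20623 ≈ -0.006934 - 0.00063962*I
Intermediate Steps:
W = I*√174 (W = √((216 - 120) - 270) = √(96 - 270) = √(-174) = I*√174 ≈ 13.191*I)
S = -143 (S = -128 - 15 = -143)
1/(W + S) = 1/(I*√174 - 143) = 1/(-143 + I*√174)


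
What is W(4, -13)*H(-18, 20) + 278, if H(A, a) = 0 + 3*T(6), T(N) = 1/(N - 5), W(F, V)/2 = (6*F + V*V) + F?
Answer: 1460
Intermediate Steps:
W(F, V) = 2*V² + 14*F (W(F, V) = 2*((6*F + V*V) + F) = 2*((6*F + V²) + F) = 2*((V² + 6*F) + F) = 2*(V² + 7*F) = 2*V² + 14*F)
T(N) = 1/(-5 + N)
H(A, a) = 3 (H(A, a) = 0 + 3/(-5 + 6) = 0 + 3/1 = 0 + 3*1 = 0 + 3 = 3)
W(4, -13)*H(-18, 20) + 278 = (2*(-13)² + 14*4)*3 + 278 = (2*169 + 56)*3 + 278 = (338 + 56)*3 + 278 = 394*3 + 278 = 1182 + 278 = 1460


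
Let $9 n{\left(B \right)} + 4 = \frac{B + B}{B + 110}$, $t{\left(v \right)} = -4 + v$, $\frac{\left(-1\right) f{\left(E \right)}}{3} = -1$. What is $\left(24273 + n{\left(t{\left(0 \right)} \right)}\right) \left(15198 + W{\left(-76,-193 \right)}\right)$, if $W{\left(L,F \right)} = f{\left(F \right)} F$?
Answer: $\frac{18806539455}{53} \approx 3.5484 \cdot 10^{8}$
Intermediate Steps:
$f{\left(E \right)} = 3$ ($f{\left(E \right)} = \left(-3\right) \left(-1\right) = 3$)
$W{\left(L,F \right)} = 3 F$
$n{\left(B \right)} = - \frac{4}{9} + \frac{2 B}{9 \left(110 + B\right)}$ ($n{\left(B \right)} = - \frac{4}{9} + \frac{\left(B + B\right) \frac{1}{B + 110}}{9} = - \frac{4}{9} + \frac{2 B \frac{1}{110 + B}}{9} = - \frac{4}{9} + \frac{2 B}{9 \left(110 + B\right)}$)
$\left(24273 + n{\left(t{\left(0 \right)} \right)}\right) \left(15198 + W{\left(-76,-193 \right)}\right) = \left(24273 + \frac{2 \left(-220 - \left(-4 + 0\right)\right)}{9 \left(110 + \left(-4 + 0\right)\right)}\right) \left(15198 + 3 \left(-193\right)\right) = \left(24273 + \frac{2 \left(-220 - -4\right)}{9 \left(110 - 4\right)}\right) \left(15198 - 579\right) = \left(24273 + \frac{2 \left(-220 + 4\right)}{9 \cdot 106}\right) 14619 = \left(24273 + \frac{2}{9} \cdot \frac{1}{106} \left(-216\right)\right) 14619 = \left(24273 - \frac{24}{53}\right) 14619 = \frac{1286445}{53} \cdot 14619 = \frac{18806539455}{53}$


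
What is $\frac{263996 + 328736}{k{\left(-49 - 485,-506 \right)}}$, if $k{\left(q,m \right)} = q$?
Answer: $- \frac{296366}{267} \approx -1110.0$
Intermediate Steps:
$\frac{263996 + 328736}{k{\left(-49 - 485,-506 \right)}} = \frac{263996 + 328736}{-49 - 485} = \frac{592732}{-534} = 592732 \left(- \frac{1}{534}\right) = - \frac{296366}{267}$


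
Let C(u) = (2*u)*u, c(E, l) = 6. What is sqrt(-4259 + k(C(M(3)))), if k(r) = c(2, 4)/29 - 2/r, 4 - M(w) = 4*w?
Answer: 3*I*sqrt(25469569)/232 ≈ 65.26*I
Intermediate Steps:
M(w) = 4 - 4*w
C(u) = 2*u**2
k(r) = 6/29 - 2/r
sqrt(-4259 + k(C(M(3)))) = sqrt(-4259 + (6/29 - 2*1/(2*(4 - 4*3)**2))) = sqrt(-4259 + (6/29 - 2*1/(2*(4 - 12)**2))) = sqrt(-4259 + (6/29 - 2/(2*(-8)**2))) = sqrt(-4259 + (6/29 - 2/(2*64))) = sqrt(-4259 + (6/29 - 2/128)) = sqrt(-4259 + (6/29 - 2*1/128)) = sqrt(-4259 + (6/29 - 1/64)) = sqrt(-4259 + 355/1856) = sqrt(-7904349/1856) = 3*I*sqrt(25469569)/232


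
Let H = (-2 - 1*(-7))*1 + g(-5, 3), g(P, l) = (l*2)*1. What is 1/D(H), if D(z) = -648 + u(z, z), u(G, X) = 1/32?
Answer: -32/20735 ≈ -0.0015433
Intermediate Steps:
g(P, l) = 2*l (g(P, l) = (2*l)*1 = 2*l)
u(G, X) = 1/32
H = 11 (H = (-2 - 1*(-7))*1 + 2*3 = (-2 + 7)*1 + 6 = 5*1 + 6 = 5 + 6 = 11)
D(z) = -20735/32 (D(z) = -648 + 1/32 = -20735/32)
1/D(H) = 1/(-20735/32) = -32/20735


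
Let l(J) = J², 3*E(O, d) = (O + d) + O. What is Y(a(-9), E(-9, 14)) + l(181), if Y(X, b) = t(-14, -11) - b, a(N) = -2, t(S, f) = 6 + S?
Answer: 98263/3 ≈ 32754.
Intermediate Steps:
E(O, d) = d/3 + 2*O/3 (E(O, d) = ((O + d) + O)/3 = (d + 2*O)/3 = d/3 + 2*O/3)
Y(X, b) = -8 - b (Y(X, b) = (6 - 14) - b = -8 - b)
Y(a(-9), E(-9, 14)) + l(181) = (-8 - ((⅓)*14 + (⅔)*(-9))) + 181² = (-8 - (14/3 - 6)) + 32761 = (-8 - 1*(-4/3)) + 32761 = (-8 + 4/3) + 32761 = -20/3 + 32761 = 98263/3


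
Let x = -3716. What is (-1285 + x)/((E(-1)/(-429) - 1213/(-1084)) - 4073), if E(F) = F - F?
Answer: 5421084/4413919 ≈ 1.2282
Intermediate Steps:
E(F) = 0
(-1285 + x)/((E(-1)/(-429) - 1213/(-1084)) - 4073) = (-1285 - 3716)/((0/(-429) - 1213/(-1084)) - 4073) = -5001/((0*(-1/429) - 1213*(-1/1084)) - 4073) = -5001/((0 + 1213/1084) - 4073) = -5001/(1213/1084 - 4073) = -5001/(-4413919/1084) = -5001*(-1084/4413919) = 5421084/4413919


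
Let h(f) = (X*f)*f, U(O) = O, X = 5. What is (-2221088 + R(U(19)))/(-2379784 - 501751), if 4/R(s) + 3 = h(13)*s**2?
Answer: 338762562846/439494599735 ≈ 0.77080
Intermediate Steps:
h(f) = 5*f**2 (h(f) = (5*f)*f = 5*f**2)
R(s) = 4/(-3 + 845*s**2) (R(s) = 4/(-3 + (5*13**2)*s**2) = 4/(-3 + (5*169)*s**2) = 4/(-3 + 845*s**2))
(-2221088 + R(U(19)))/(-2379784 - 501751) = (-2221088 + 4/(-3 + 845*19**2))/(-2379784 - 501751) = (-2221088 + 4/(-3 + 845*361))/(-2881535) = (-2221088 + 4/(-3 + 305045))*(-1/2881535) = (-2221088 + 4/305042)*(-1/2881535) = (-2221088 + 4*(1/305042))*(-1/2881535) = (-2221088 + 2/152521)*(-1/2881535) = -338762562846/152521*(-1/2881535) = 338762562846/439494599735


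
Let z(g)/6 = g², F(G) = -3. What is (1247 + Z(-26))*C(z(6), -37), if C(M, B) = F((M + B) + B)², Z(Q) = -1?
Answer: 11214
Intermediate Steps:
z(g) = 6*g²
C(M, B) = 9 (C(M, B) = (-3)² = 9)
(1247 + Z(-26))*C(z(6), -37) = (1247 - 1)*9 = 1246*9 = 11214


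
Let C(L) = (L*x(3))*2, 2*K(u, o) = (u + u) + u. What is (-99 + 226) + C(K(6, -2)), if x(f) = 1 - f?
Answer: 91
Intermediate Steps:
K(u, o) = 3*u/2 (K(u, o) = ((u + u) + u)/2 = (2*u + u)/2 = (3*u)/2 = 3*u/2)
C(L) = -4*L (C(L) = (L*(1 - 1*3))*2 = (L*(1 - 3))*2 = (L*(-2))*2 = -2*L*2 = -4*L)
(-99 + 226) + C(K(6, -2)) = (-99 + 226) - 6*6 = 127 - 4*9 = 127 - 36 = 91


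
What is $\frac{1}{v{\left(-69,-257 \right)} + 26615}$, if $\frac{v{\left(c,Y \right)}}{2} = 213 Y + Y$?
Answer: $- \frac{1}{83381} \approx -1.1993 \cdot 10^{-5}$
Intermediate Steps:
$v{\left(c,Y \right)} = 428 Y$ ($v{\left(c,Y \right)} = 2 \left(213 Y + Y\right) = 2 \cdot 214 Y = 428 Y$)
$\frac{1}{v{\left(-69,-257 \right)} + 26615} = \frac{1}{428 \left(-257\right) + 26615} = \frac{1}{-109996 + 26615} = \frac{1}{-83381} = - \frac{1}{83381}$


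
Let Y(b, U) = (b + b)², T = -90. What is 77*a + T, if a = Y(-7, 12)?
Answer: 15002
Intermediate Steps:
Y(b, U) = 4*b² (Y(b, U) = (2*b)² = 4*b²)
a = 196 (a = 4*(-7)² = 4*49 = 196)
77*a + T = 77*196 - 90 = 15092 - 90 = 15002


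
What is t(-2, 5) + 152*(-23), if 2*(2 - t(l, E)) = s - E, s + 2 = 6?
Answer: -6987/2 ≈ -3493.5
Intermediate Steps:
s = 4 (s = -2 + 6 = 4)
t(l, E) = E/2 (t(l, E) = 2 - (4 - E)/2 = 2 + (-2 + E/2) = E/2)
t(-2, 5) + 152*(-23) = (1/2)*5 + 152*(-23) = 5/2 - 3496 = -6987/2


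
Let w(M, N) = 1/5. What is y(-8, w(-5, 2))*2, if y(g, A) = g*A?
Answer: -16/5 ≈ -3.2000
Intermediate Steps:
w(M, N) = ⅕
y(g, A) = A*g
y(-8, w(-5, 2))*2 = ((⅕)*(-8))*2 = -8/5*2 = -16/5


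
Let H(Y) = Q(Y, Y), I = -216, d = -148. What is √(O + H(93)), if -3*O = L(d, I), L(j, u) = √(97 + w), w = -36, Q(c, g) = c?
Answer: √(837 - 3*√61)/3 ≈ 9.5077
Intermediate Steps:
L(j, u) = √61 (L(j, u) = √(97 - 36) = √61)
H(Y) = Y
O = -√61/3 ≈ -2.6034
√(O + H(93)) = √(-√61/3 + 93) = √(93 - √61/3)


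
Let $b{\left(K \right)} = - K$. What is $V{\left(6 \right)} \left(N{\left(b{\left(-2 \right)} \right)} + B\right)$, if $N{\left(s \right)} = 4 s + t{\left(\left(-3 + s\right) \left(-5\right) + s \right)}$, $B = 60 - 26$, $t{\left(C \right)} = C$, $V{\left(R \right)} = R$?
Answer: $294$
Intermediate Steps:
$B = 34$
$N{\left(s \right)} = 15$ ($N{\left(s \right)} = 4 s + \left(\left(-3 + s\right) \left(-5\right) + s\right) = 4 s - \left(-15 + 4 s\right) = 15$)
$V{\left(6 \right)} \left(N{\left(b{\left(-2 \right)} \right)} + B\right) = 6 \left(15 + 34\right) = 6 \cdot 49 = 294$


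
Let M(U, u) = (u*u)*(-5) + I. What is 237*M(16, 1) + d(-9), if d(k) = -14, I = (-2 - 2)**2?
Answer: 2593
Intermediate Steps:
I = 16 (I = (-4)**2 = 16)
M(U, u) = 16 - 5*u**2 (M(U, u) = (u*u)*(-5) + 16 = u**2*(-5) + 16 = -5*u**2 + 16 = 16 - 5*u**2)
237*M(16, 1) + d(-9) = 237*(16 - 5*1**2) - 14 = 237*(16 - 5*1) - 14 = 237*(16 - 5) - 14 = 237*11 - 14 = 2607 - 14 = 2593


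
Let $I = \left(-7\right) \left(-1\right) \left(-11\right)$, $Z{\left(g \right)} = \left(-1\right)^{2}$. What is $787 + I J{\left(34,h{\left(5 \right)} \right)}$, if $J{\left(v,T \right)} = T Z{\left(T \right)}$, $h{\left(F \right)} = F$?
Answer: $402$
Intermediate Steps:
$Z{\left(g \right)} = 1$
$J{\left(v,T \right)} = T$ ($J{\left(v,T \right)} = T 1 = T$)
$I = -77$ ($I = 7 \left(-11\right) = -77$)
$787 + I J{\left(34,h{\left(5 \right)} \right)} = 787 - 385 = 402$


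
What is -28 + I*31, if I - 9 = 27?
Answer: 1088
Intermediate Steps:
I = 36 (I = 9 + 27 = 36)
-28 + I*31 = -28 + 36*31 = -28 + 1116 = 1088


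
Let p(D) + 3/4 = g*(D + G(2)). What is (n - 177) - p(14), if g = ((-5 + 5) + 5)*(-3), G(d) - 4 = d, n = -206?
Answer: -329/4 ≈ -82.250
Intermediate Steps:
G(d) = 4 + d
g = -15 (g = (0 + 5)*(-3) = 5*(-3) = -15)
p(D) = -363/4 - 15*D (p(D) = -3/4 - 15*(D + (4 + 2)) = -3/4 - 15*(D + 6) = -3/4 - 15*(6 + D) = -3/4 + (-90 - 15*D) = -363/4 - 15*D)
(n - 177) - p(14) = (-206 - 177) - (-363/4 - 15*14) = -383 - (-363/4 - 210) = -383 - 1*(-1203/4) = -383 + 1203/4 = -329/4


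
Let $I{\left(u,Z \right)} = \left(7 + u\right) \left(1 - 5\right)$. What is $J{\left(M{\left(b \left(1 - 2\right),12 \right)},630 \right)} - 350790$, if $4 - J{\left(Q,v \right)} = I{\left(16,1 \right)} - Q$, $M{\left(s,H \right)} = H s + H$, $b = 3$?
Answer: $-350718$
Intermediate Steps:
$I{\left(u,Z \right)} = -28 - 4 u$ ($I{\left(u,Z \right)} = \left(7 + u\right) \left(-4\right) = -28 - 4 u$)
$M{\left(s,H \right)} = H + H s$
$J{\left(Q,v \right)} = 96 + Q$ ($J{\left(Q,v \right)} = 4 - \left(\left(-28 - 64\right) - Q\right) = 4 - \left(-92 - Q\right) = 4 + \left(92 + Q\right) = 96 + Q$)
$J{\left(M{\left(b \left(1 - 2\right),12 \right)},630 \right)} - 350790 = \left(96 + 12 \left(1 + 3 \left(1 - 2\right)\right)\right) - 350790 = \left(96 + 12 \left(1 + 3 \left(-1\right)\right)\right) - 350790 = \left(96 + 12 \left(1 - 3\right)\right) - 350790 = \left(96 + 12 \left(-2\right)\right) - 350790 = \left(96 - 24\right) - 350790 = 72 - 350790 = -350718$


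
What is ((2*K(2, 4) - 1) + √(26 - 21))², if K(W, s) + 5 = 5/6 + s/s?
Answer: 529/9 - 44*√5/3 ≈ 25.982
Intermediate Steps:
K(W, s) = -19/6 (K(W, s) = -5 + (5/6 + s/s) = -5 + (5*(⅙) + 1) = -5 + (⅚ + 1) = -5 + 11/6 = -19/6)
((2*K(2, 4) - 1) + √(26 - 21))² = ((2*(-19/6) - 1) + √(26 - 21))² = ((-19/3 - 1) + √5)² = (-22/3 + √5)²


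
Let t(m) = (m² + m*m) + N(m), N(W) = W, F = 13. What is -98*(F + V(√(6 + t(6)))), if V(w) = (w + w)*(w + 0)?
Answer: -17738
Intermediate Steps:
t(m) = m + 2*m² (t(m) = (m² + m*m) + m = (m² + m²) + m = 2*m² + m = m + 2*m²)
V(w) = 2*w² (V(w) = (2*w)*w = 2*w²)
-98*(F + V(√(6 + t(6)))) = -98*(13 + 2*(√(6 + 6*(1 + 2*6)))²) = -98*(13 + 2*(√(6 + 6*(1 + 12)))²) = -98*(13 + 2*(√(6 + 6*13))²) = -98*(13 + 2*(√(6 + 78))²) = -98*(13 + 2*(√84)²) = -98*(13 + 2*(2*√21)²) = -98*(13 + 2*84) = -98*(13 + 168) = -98*181 = -17738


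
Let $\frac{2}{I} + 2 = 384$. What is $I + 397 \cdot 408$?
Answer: $\frac{30937417}{191} \approx 1.6198 \cdot 10^{5}$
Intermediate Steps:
$I = \frac{1}{191}$ ($I = \frac{2}{-2 + 384} = \frac{2}{382} = 2 \cdot \frac{1}{382} = \frac{1}{191} \approx 0.0052356$)
$I + 397 \cdot 408 = \frac{1}{191} + 397 \cdot 408 = \frac{1}{191} + 161976 = \frac{30937417}{191}$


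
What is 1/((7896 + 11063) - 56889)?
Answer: -1/37930 ≈ -2.6364e-5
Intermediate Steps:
1/((7896 + 11063) - 56889) = 1/(18959 - 56889) = 1/(-37930) = -1/37930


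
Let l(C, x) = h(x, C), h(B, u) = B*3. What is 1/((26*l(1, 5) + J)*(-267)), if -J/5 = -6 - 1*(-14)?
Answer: -1/93450 ≈ -1.0701e-5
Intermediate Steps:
h(B, u) = 3*B
l(C, x) = 3*x
J = -40 (J = -5*(-6 - 1*(-14)) = -5*(-6 + 14) = -5*8 = -40)
1/((26*l(1, 5) + J)*(-267)) = 1/((26*(3*5) - 40)*(-267)) = 1/((26*15 - 40)*(-267)) = 1/((390 - 40)*(-267)) = 1/(350*(-267)) = 1/(-93450) = -1/93450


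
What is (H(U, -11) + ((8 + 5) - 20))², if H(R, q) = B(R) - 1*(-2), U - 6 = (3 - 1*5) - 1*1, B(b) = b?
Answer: 4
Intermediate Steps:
U = 3 (U = 6 + ((3 - 1*5) - 1*1) = 6 + ((3 - 5) - 1) = 6 + (-2 - 1) = 6 - 3 = 3)
H(R, q) = 2 + R (H(R, q) = R - 1*(-2) = R + 2 = 2 + R)
(H(U, -11) + ((8 + 5) - 20))² = ((2 + 3) + ((8 + 5) - 20))² = (5 + (13 - 20))² = (5 - 7)² = (-2)² = 4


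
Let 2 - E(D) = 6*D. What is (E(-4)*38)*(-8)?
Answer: -7904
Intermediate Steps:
E(D) = 2 - 6*D
(E(-4)*38)*(-8) = ((2 - 6*(-4))*38)*(-8) = ((2 + 24)*38)*(-8) = (26*38)*(-8) = 988*(-8) = -7904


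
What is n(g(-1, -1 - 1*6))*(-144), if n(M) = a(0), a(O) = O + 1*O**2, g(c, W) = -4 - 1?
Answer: 0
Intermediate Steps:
g(c, W) = -5
a(O) = O + O**2
n(M) = 0 (n(M) = 0*(1 + 0) = 0*1 = 0)
n(g(-1, -1 - 1*6))*(-144) = 0*(-144) = 0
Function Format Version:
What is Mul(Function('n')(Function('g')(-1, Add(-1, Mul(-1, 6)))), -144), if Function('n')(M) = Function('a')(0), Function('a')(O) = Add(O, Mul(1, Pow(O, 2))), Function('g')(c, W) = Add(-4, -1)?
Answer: 0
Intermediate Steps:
Function('g')(c, W) = -5
Function('a')(O) = Add(O, Pow(O, 2))
Function('n')(M) = 0 (Function('n')(M) = Mul(0, Add(1, 0)) = Mul(0, 1) = 0)
Mul(Function('n')(Function('g')(-1, Add(-1, Mul(-1, 6)))), -144) = Mul(0, -144) = 0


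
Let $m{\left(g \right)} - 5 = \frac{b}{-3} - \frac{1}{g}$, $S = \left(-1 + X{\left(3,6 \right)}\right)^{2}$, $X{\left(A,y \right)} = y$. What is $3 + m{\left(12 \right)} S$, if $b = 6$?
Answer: $\frac{911}{12} \approx 75.917$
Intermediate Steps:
$S = 25$ ($S = \left(-1 + 6\right)^{2} = 5^{2} = 25$)
$m{\left(g \right)} = 3 - \frac{1}{g}$ ($m{\left(g \right)} = 5 + \left(\frac{6}{-3} - \frac{1}{g}\right) = 5 + \left(6 \left(- \frac{1}{3}\right) - \frac{1}{g}\right) = 5 - \left(2 + \frac{1}{g}\right) = 3 - \frac{1}{g}$)
$3 + m{\left(12 \right)} S = 3 + \left(3 - \frac{1}{12}\right) 25 = 3 + \frac{35}{12} \cdot 25 = 3 + \frac{875}{12} = \frac{911}{12}$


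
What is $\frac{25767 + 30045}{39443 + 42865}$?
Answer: $\frac{4651}{6859} \approx 0.67809$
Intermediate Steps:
$\frac{25767 + 30045}{39443 + 42865} = \frac{55812}{82308} = 55812 \cdot \frac{1}{82308} = \frac{4651}{6859}$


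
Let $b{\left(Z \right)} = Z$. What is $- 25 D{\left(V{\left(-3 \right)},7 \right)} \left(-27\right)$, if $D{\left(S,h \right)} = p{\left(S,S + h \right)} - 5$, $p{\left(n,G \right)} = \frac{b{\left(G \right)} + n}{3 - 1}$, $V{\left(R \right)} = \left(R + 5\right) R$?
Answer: $- \frac{10125}{2} \approx -5062.5$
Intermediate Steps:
$V{\left(R \right)} = R \left(5 + R\right)$ ($V{\left(R \right)} = \left(5 + R\right) R = R \left(5 + R\right)$)
$p{\left(n,G \right)} = \frac{G}{2} + \frac{n}{2}$ ($p{\left(n,G \right)} = \frac{G + n}{3 - 1} = \frac{G + n}{2} = \left(G + n\right) \frac{1}{2} = \frac{G}{2} + \frac{n}{2}$)
$D{\left(S,h \right)} = -5 + S + \frac{h}{2}$ ($D{\left(S,h \right)} = \left(\frac{S + h}{2} + \frac{S}{2}\right) - 5 = \left(\left(\frac{S}{2} + \frac{h}{2}\right) + \frac{S}{2}\right) - 5 = \left(S + \frac{h}{2}\right) - 5 = -5 + S + \frac{h}{2}$)
$- 25 D{\left(V{\left(-3 \right)},7 \right)} \left(-27\right) = - 25 \left(-5 - 3 \left(5 - 3\right) + \frac{1}{2} \cdot 7\right) \left(-27\right) = - 25 \left(-5 - 6 + \frac{7}{2}\right) \left(-27\right) = \left(-25\right) \left(- \frac{15}{2}\right) \left(-27\right) = \frac{375}{2} \left(-27\right) = - \frac{10125}{2}$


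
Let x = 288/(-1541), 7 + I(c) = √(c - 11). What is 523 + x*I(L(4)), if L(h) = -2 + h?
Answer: 807959/1541 - 864*I/1541 ≈ 524.31 - 0.56067*I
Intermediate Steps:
I(c) = -7 + √(-11 + c) (I(c) = -7 + √(c - 11) = -7 + √(-11 + c))
x = -288/1541 (x = 288*(-1/1541) = -288/1541 ≈ -0.18689)
523 + x*I(L(4)) = 523 - 288*(-7 + √(-11 + (-2 + 4)))/1541 = 523 - 288*(-7 + √(-11 + 2))/1541 = 523 - 288*(-7 + √(-9))/1541 = 523 - 288*(-7 + 3*I)/1541 = 523 + (2016/1541 - 864*I/1541) = 807959/1541 - 864*I/1541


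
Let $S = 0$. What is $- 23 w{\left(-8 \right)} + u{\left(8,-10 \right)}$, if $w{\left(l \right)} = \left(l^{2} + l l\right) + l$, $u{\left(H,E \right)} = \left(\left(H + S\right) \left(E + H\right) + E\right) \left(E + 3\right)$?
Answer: $-2578$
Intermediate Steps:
$u{\left(H,E \right)} = \left(3 + E\right) \left(E + H \left(E + H\right)\right)$ ($u{\left(H,E \right)} = \left(\left(H + 0\right) \left(E + H\right) + E\right) \left(E + 3\right) = \left(H \left(E + H\right) + E\right) \left(3 + E\right) = \left(E + H \left(E + H\right)\right) \left(3 + E\right) = \left(3 + E\right) \left(E + H \left(E + H\right)\right)$)
$w{\left(l \right)} = l + 2 l^{2}$ ($w{\left(l \right)} = \left(l^{2} + l^{2}\right) + l = 2 l^{2} + l = l + 2 l^{2}$)
$- 23 w{\left(-8 \right)} + u{\left(8,-10 \right)} = - 23 \left(- 8 \left(1 + 2 \left(-8\right)\right)\right) + \left(\left(-10\right)^{2} + 3 \left(-10\right) + 3 \cdot 8^{2} - 10 \cdot 8^{2} + 8 \left(-10\right)^{2} + 3 \left(-10\right) 8\right) = - 23 \left(- 8 \left(1 - 16\right)\right) + \left(100 - 30 + 3 \cdot 64 - 640 + 8 \cdot 100 - 240\right) = - 23 \left(\left(-8\right) \left(-15\right)\right) + \left(100 - 30 + 192 - 640 + 800 - 240\right) = \left(-23\right) 120 + 182 = -2760 + 182 = -2578$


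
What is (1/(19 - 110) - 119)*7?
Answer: -10830/13 ≈ -833.08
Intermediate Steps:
(1/(19 - 110) - 119)*7 = (1/(-91) - 119)*7 = (-1/91 - 119)*7 = -10830/91*7 = -10830/13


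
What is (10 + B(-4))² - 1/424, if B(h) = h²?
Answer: 286623/424 ≈ 676.00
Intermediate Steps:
(10 + B(-4))² - 1/424 = (10 + (-4)²)² - 1/424 = (10 + 16)² - 1*1/424 = 26² - 1/424 = 676 - 1/424 = 286623/424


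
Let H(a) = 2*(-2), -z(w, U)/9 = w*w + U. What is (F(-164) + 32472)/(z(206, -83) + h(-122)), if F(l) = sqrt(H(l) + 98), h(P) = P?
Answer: -32472/381299 - sqrt(94)/381299 ≈ -0.085187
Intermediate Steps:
z(w, U) = -9*U - 9*w**2 (z(w, U) = -9*(w*w + U) = -9*(w**2 + U) = -9*(U + w**2) = -9*U - 9*w**2)
H(a) = -4
F(l) = sqrt(94) (F(l) = sqrt(-4 + 98) = sqrt(94))
(F(-164) + 32472)/(z(206, -83) + h(-122)) = (sqrt(94) + 32472)/((-9*(-83) - 9*206**2) - 122) = (32472 + sqrt(94))/((747 - 9*42436) - 122) = (32472 + sqrt(94))/((747 - 381924) - 122) = (32472 + sqrt(94))/(-381177 - 122) = (32472 + sqrt(94))/(-381299) = (32472 + sqrt(94))*(-1/381299) = -32472/381299 - sqrt(94)/381299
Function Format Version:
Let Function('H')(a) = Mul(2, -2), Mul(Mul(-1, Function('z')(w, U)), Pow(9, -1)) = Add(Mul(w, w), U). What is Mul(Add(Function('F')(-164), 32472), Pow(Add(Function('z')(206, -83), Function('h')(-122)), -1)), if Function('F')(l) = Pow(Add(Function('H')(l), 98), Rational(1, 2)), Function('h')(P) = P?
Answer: Add(Rational(-32472, 381299), Mul(Rational(-1, 381299), Pow(94, Rational(1, 2)))) ≈ -0.085187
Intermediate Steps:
Function('z')(w, U) = Add(Mul(-9, U), Mul(-9, Pow(w, 2))) (Function('z')(w, U) = Mul(-9, Add(Mul(w, w), U)) = Mul(-9, Add(Pow(w, 2), U)) = Mul(-9, Add(U, Pow(w, 2))) = Add(Mul(-9, U), Mul(-9, Pow(w, 2))))
Function('H')(a) = -4
Function('F')(l) = Pow(94, Rational(1, 2)) (Function('F')(l) = Pow(Add(-4, 98), Rational(1, 2)) = Pow(94, Rational(1, 2)))
Mul(Add(Function('F')(-164), 32472), Pow(Add(Function('z')(206, -83), Function('h')(-122)), -1)) = Mul(Add(Pow(94, Rational(1, 2)), 32472), Pow(Add(Add(Mul(-9, -83), Mul(-9, Pow(206, 2))), -122), -1)) = Mul(Add(32472, Pow(94, Rational(1, 2))), Pow(Add(Add(747, Mul(-9, 42436)), -122), -1)) = Mul(Add(32472, Pow(94, Rational(1, 2))), Pow(Add(Add(747, -381924), -122), -1)) = Mul(Add(32472, Pow(94, Rational(1, 2))), Pow(Add(-381177, -122), -1)) = Mul(Add(32472, Pow(94, Rational(1, 2))), Pow(-381299, -1)) = Mul(Add(32472, Pow(94, Rational(1, 2))), Rational(-1, 381299)) = Add(Rational(-32472, 381299), Mul(Rational(-1, 381299), Pow(94, Rational(1, 2))))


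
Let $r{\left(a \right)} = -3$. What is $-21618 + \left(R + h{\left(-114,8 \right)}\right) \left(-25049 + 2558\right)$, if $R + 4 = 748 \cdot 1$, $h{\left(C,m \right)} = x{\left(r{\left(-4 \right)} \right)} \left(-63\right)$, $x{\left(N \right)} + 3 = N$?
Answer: $-25256520$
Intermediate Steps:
$x{\left(N \right)} = -3 + N$
$h{\left(C,m \right)} = 378$ ($h{\left(C,m \right)} = \left(-3 - 3\right) \left(-63\right) = \left(-6\right) \left(-63\right) = 378$)
$R = 744$ ($R = -4 + 748 \cdot 1 = -4 + 748 = 744$)
$-21618 + \left(R + h{\left(-114,8 \right)}\right) \left(-25049 + 2558\right) = -21618 + \left(744 + 378\right) \left(-25049 + 2558\right) = -21618 + 1122 \left(-22491\right) = -21618 - 25234902 = -25256520$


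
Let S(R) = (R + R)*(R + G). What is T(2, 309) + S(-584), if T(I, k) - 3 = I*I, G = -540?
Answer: 1312839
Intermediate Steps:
T(I, k) = 3 + I² (T(I, k) = 3 + I*I = 3 + I²)
S(R) = 2*R*(-540 + R) (S(R) = (R + R)*(R - 540) = (2*R)*(-540 + R) = 2*R*(-540 + R))
T(2, 309) + S(-584) = (3 + 2²) + 2*(-584)*(-540 - 584) = (3 + 4) + 2*(-584)*(-1124) = 7 + 1312832 = 1312839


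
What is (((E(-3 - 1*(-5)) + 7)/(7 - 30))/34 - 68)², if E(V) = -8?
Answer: 2827580625/611524 ≈ 4623.8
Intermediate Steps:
(((E(-3 - 1*(-5)) + 7)/(7 - 30))/34 - 68)² = (((-8 + 7)/(7 - 30))/34 - 68)² = (-1/(-23)*(1/34) - 68)² = (-1*(-1/23)*(1/34) - 68)² = ((1/23)*(1/34) - 68)² = (1/782 - 68)² = (-53175/782)² = 2827580625/611524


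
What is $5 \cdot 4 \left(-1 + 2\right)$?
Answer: $20$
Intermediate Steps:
$5 \cdot 4 \left(-1 + 2\right) = 20 \cdot 1 = 20$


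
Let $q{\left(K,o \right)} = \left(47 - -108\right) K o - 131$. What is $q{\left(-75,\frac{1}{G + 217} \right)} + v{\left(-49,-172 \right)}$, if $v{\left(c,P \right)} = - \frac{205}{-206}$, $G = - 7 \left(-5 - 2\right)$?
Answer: $- \frac{2379624}{13699} \approx -173.71$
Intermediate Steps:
$G = 49$ ($G = \left(-7\right) \left(-7\right) = 49$)
$v{\left(c,P \right)} = \frac{205}{206}$ ($v{\left(c,P \right)} = \left(-205\right) \left(- \frac{1}{206}\right) = \frac{205}{206}$)
$q{\left(K,o \right)} = -131 + 155 K o$ ($q{\left(K,o \right)} = \left(47 + 108\right) K o - 131 = 155 K o - 131 = -131 + 155 K o$)
$q{\left(-75,\frac{1}{G + 217} \right)} + v{\left(-49,-172 \right)} = \left(-131 + 155 \left(-75\right) \frac{1}{49 + 217}\right) + \frac{205}{206} = \left(-131 + 155 \left(-75\right) \frac{1}{266}\right) + \frac{205}{206} = \left(-131 - \frac{11625}{266}\right) + \frac{205}{206} = - \frac{46471}{266} + \frac{205}{206} = - \frac{2379624}{13699}$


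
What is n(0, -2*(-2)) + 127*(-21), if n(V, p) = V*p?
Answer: -2667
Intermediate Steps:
n(0, -2*(-2)) + 127*(-21) = 0*(-2*(-2)) + 127*(-21) = 0*4 - 2667 = 0 - 2667 = -2667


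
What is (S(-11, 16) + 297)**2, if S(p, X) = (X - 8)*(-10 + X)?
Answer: 119025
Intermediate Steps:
S(p, X) = (-10 + X)*(-8 + X) (S(p, X) = (-8 + X)*(-10 + X) = (-10 + X)*(-8 + X))
(S(-11, 16) + 297)**2 = ((80 + 16**2 - 18*16) + 297)**2 = ((80 + 256 - 288) + 297)**2 = (48 + 297)**2 = 345**2 = 119025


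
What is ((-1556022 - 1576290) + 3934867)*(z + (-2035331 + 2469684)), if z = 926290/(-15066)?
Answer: 2625573131700220/7533 ≈ 3.4854e+11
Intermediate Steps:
z = -463145/7533 (z = 926290*(-1/15066) = -463145/7533 ≈ -61.482)
((-1556022 - 1576290) + 3934867)*(z + (-2035331 + 2469684)) = ((-1556022 - 1576290) + 3934867)*(-463145/7533 + (-2035331 + 2469684)) = (-3132312 + 3934867)*(-463145/7533 + 434353) = 802555*(3271518004/7533) = 2625573131700220/7533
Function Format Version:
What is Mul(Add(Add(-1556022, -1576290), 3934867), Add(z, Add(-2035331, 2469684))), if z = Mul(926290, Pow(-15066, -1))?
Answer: Rational(2625573131700220, 7533) ≈ 3.4854e+11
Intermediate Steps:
z = Rational(-463145, 7533) (z = Mul(926290, Rational(-1, 15066)) = Rational(-463145, 7533) ≈ -61.482)
Mul(Add(Add(-1556022, -1576290), 3934867), Add(z, Add(-2035331, 2469684))) = Mul(Add(Add(-1556022, -1576290), 3934867), Add(Rational(-463145, 7533), Add(-2035331, 2469684))) = Mul(Add(-3132312, 3934867), Add(Rational(-463145, 7533), 434353)) = Mul(802555, Rational(3271518004, 7533)) = Rational(2625573131700220, 7533)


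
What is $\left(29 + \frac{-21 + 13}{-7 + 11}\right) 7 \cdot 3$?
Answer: $567$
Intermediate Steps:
$\left(29 + \frac{-21 + 13}{-7 + 11}\right) 7 \cdot 3 = \left(29 - \frac{8}{4}\right) 21 = \left(29 - 2\right) 21 = 27 \cdot 21 = 567$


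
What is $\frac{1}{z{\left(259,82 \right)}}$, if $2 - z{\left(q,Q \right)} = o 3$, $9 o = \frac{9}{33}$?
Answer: $\frac{11}{21} \approx 0.52381$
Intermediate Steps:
$o = \frac{1}{33}$ ($o = \frac{9 \cdot \frac{1}{33}}{9} = \frac{1}{9} \cdot \frac{3}{11} = \frac{1}{33} \approx 0.030303$)
$z{\left(q,Q \right)} = \frac{21}{11}$ ($z{\left(q,Q \right)} = 2 - \frac{1}{33} \cdot 3 = 2 - \frac{1}{11} = \frac{21}{11}$)
$\frac{1}{z{\left(259,82 \right)}} = \frac{1}{\frac{21}{11}} = \frac{11}{21}$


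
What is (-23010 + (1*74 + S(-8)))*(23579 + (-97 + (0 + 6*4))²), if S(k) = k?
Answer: -663265152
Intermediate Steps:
(-23010 + (1*74 + S(-8)))*(23579 + (-97 + (0 + 6*4))²) = (-23010 + (1*74 - 8))*(23579 + (-97 + (0 + 6*4))²) = (-23010 + (74 - 8))*(23579 + (-97 + (0 + 24))²) = (-23010 + 66)*(23579 + (-97 + 24)²) = -22944*(23579 + (-73)²) = -22944*(23579 + 5329) = -22944*28908 = -663265152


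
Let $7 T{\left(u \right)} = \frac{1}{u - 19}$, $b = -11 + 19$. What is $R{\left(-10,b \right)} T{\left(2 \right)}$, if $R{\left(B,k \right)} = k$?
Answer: $- \frac{8}{119} \approx -0.067227$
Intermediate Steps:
$b = 8$
$T{\left(u \right)} = \frac{1}{7 \left(-19 + u\right)}$ ($T{\left(u \right)} = \frac{1}{7 \left(u - 19\right)} = \frac{1}{7 \left(-19 + u\right)}$)
$R{\left(-10,b \right)} T{\left(2 \right)} = 8 \frac{1}{7 \left(-19 + 2\right)} = 8 \frac{1}{7 \left(-17\right)} = 8 \cdot \frac{1}{7} \left(- \frac{1}{17}\right) = 8 \left(- \frac{1}{119}\right) = - \frac{8}{119}$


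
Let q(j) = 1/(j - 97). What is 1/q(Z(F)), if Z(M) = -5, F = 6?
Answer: -102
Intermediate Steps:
q(j) = 1/(-97 + j)
1/q(Z(F)) = 1/(1/(-97 - 5)) = 1/(1/(-102)) = 1/(-1/102) = -102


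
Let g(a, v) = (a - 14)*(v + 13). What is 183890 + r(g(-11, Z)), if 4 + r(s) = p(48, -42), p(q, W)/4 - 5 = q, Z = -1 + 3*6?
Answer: 184098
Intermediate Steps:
Z = 17 (Z = -1 + 18 = 17)
g(a, v) = (-14 + a)*(13 + v)
p(q, W) = 20 + 4*q
r(s) = 208 (r(s) = -4 + (20 + 4*48) = -4 + (20 + 192) = -4 + 212 = 208)
183890 + r(g(-11, Z)) = 183890 + 208 = 184098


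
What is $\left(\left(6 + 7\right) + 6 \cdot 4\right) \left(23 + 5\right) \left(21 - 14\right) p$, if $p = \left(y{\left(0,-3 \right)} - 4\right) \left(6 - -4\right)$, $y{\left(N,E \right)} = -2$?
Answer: $-435120$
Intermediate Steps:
$p = -60$ ($p = \left(-2 - 4\right) \left(6 - -4\right) = - 6 \left(6 + 4\right) = \left(-6\right) 10 = -60$)
$\left(\left(6 + 7\right) + 6 \cdot 4\right) \left(23 + 5\right) \left(21 - 14\right) p = \left(\left(6 + 7\right) + 6 \cdot 4\right) \left(23 + 5\right) \left(21 - 14\right) \left(-60\right) = \left(13 + 24\right) 28 \cdot 7 \left(-60\right) = 37 \cdot 196 \left(-60\right) = 7252 \left(-60\right) = -435120$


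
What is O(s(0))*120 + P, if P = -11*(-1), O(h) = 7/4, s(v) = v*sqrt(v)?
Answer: 221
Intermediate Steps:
s(v) = v**(3/2)
O(h) = 7/4 (O(h) = 7*(1/4) = 7/4)
P = 11
O(s(0))*120 + P = (7/4)*120 + 11 = 210 + 11 = 221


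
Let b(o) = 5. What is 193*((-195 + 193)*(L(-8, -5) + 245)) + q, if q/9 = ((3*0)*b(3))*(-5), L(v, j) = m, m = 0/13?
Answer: -94570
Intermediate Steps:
m = 0 (m = 0*(1/13) = 0)
L(v, j) = 0
q = 0 (q = 9*(((3*0)*5)*(-5)) = 9*((0*5)*(-5)) = 9*(0*(-5)) = 9*0 = 0)
193*((-195 + 193)*(L(-8, -5) + 245)) + q = 193*((-195 + 193)*(0 + 245)) + 0 = 193*(-2*245) + 0 = 193*(-490) + 0 = -94570 + 0 = -94570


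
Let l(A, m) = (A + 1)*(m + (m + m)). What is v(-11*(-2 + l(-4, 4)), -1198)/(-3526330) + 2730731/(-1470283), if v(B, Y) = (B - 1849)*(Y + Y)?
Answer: -7335291341269/2592351525695 ≈ -2.8296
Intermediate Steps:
l(A, m) = 3*m*(1 + A) (l(A, m) = (1 + A)*(m + 2*m) = (1 + A)*(3*m) = 3*m*(1 + A))
v(B, Y) = 2*Y*(-1849 + B) (v(B, Y) = (-1849 + B)*(2*Y) = 2*Y*(-1849 + B))
v(-11*(-2 + l(-4, 4)), -1198)/(-3526330) + 2730731/(-1470283) = (2*(-1198)*(-1849 - 11*(-2 + 3*4*(1 - 4))))/(-3526330) + 2730731/(-1470283) = (2*(-1198)*(-1849 - 11*(-2 + 3*4*(-3))))*(-1/3526330) + 2730731*(-1/1470283) = (2*(-1198)*(-1849 - 11*(-2 - 36)))*(-1/3526330) - 2730731/1470283 = (2*(-1198)*(-1849 - 11*(-38)))*(-1/3526330) - 2730731/1470283 = (2*(-1198)*(-1849 + 418))*(-1/3526330) - 2730731/1470283 = (2*(-1198)*(-1431))*(-1/3526330) - 2730731/1470283 = 3428676*(-1/3526330) - 2730731/1470283 = -1714338/1763165 - 2730731/1470283 = -7335291341269/2592351525695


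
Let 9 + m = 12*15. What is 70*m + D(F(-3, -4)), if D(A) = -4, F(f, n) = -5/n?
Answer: 11966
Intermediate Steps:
m = 171 (m = -9 + 12*15 = -9 + 180 = 171)
70*m + D(F(-3, -4)) = 70*171 - 4 = 11970 - 4 = 11966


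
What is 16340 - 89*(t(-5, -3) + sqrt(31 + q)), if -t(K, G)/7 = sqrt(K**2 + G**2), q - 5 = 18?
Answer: 16340 - 267*sqrt(6) + 623*sqrt(34) ≈ 19319.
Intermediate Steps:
q = 23 (q = 5 + 18 = 23)
t(K, G) = -7*sqrt(G**2 + K**2) (t(K, G) = -7*sqrt(K**2 + G**2) = -7*sqrt(G**2 + K**2))
16340 - 89*(t(-5, -3) + sqrt(31 + q)) = 16340 - 89*(-7*sqrt((-3)**2 + (-5)**2) + sqrt(31 + 23)) = 16340 - 89*(-7*sqrt(9 + 25) + sqrt(54)) = 16340 - 89*(-7*sqrt(34) + 3*sqrt(6)) = 16340 + (-267*sqrt(6) + 623*sqrt(34)) = 16340 - 267*sqrt(6) + 623*sqrt(34)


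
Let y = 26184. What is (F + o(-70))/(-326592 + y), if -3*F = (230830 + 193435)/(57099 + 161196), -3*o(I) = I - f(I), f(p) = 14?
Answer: -3582503/39346538616 ≈ -9.1050e-5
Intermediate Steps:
o(I) = 14/3 - I/3 (o(I) = -(I - 1*14)/3 = -(I - 14)/3 = -(-14 + I)/3 = 14/3 - I/3)
F = -84853/130977 (F = -(230830 + 193435)/(3*(57099 + 161196)) = -424265/(3*218295) = -1/3*84853/43659 = -84853/130977 ≈ -0.64785)
(F + o(-70))/(-326592 + y) = (-84853/130977 + (14/3 - 1/3*(-70)))/(-326592 + 26184) = (-84853/130977 + (14/3 + 70/3))/(-300408) = (-84853/130977 + 28)*(-1/300408) = (3582503/130977)*(-1/300408) = -3582503/39346538616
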